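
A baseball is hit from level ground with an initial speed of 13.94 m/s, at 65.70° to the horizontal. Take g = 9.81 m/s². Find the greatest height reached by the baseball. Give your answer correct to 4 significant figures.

Vertical component of launch velocity: v_y = 13.94 sin 65.70° = 12.705 m/s.
At the highest point the vertical velocity is zero, so v_y² = 2 g h_max.
h_max = (12.705)² / (2 × 9.81) = 161.42 / 19.62 = 8.227 m.

8.227 m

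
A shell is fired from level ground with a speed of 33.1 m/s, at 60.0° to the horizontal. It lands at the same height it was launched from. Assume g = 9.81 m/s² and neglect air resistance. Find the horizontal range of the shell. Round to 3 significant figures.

Components: v_x = 33.1 cos 60.0° = 16.55 m/s, v_y = 33.1 sin 60.0° = 28.67 m/s.
Time of flight (same landing height): t = 2 v_y / g = 2 × 28.67 / 9.81 = 5.845 s.
Range: R = v_x · t = 16.55 × 5.845 = 96.7 m.

96.7 m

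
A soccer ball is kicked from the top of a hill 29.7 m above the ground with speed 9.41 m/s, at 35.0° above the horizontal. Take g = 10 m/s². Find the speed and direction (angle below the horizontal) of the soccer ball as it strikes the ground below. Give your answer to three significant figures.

v_x = 9.41 cos 35.0° = 7.708 m/s (constant).
|v_y| at impact = √((5.397)² + 2×10×29.7) = 24.96 m/s.
Speed = √(7.708² + 24.96²) = 26.1 m/s; angle = arctan(24.96/7.708) = 72.8° below horizontal.

26.1 m/s at 72.8° below the horizontal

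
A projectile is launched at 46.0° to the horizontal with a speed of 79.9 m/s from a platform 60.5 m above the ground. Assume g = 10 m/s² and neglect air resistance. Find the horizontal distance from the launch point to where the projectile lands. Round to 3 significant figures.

Components: v_x = 79.9 cos 46.0° = 55.50 m/s, v_y = 79.9 sin 46.0° = 57.48 m/s.
Vertical: 0 = 60.5 + 57.48 t − ½(10) t² ⇒ 5.000 t² − 57.48 t − 60.5 = 0.
t = [57.48 + √(3304 + 1210)] / 10.00 = 12.47 s.
Horizontal: R = v_x · t = 55.50 × 12.47 = 692 m.

692 m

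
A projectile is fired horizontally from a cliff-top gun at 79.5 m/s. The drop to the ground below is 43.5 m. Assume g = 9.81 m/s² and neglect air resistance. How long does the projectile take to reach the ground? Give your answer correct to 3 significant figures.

2.98 s

The horizontal speed doesn't affect the fall. With v_y0 = 0, h = ½ g t².
t = √(2 × 43.5 / 9.81) = √8.869 = 2.98 s.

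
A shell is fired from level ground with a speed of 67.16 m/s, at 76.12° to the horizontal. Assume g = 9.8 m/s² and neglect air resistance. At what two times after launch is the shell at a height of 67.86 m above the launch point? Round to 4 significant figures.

1.138 s and 12.17 s

v_y0 = 67.16 sin 76.12° = 65.199 m/s.
Set y = v_y0 t − ½ g t² = 67.86: 4.900 t² − 65.199 t + 67.86 = 0.
t = [65.199 ± √(4250.9 − 1330.1)] / 9.8 = (65.199 ± 54.044) / 9.8, giving t = 1.138 s or t = 12.17 s.
So the shell is at 67.86 m at t = 1.138 s (rising) and t = 12.17 s (falling).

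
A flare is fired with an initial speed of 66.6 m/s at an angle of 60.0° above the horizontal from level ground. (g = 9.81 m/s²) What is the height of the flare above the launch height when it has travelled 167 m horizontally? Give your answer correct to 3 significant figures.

166 m

v_x = 66.6 cos 60.0° = 33.30 m/s, v_y0 = 66.6 sin 60.0° = 57.68 m/s.
Time to reach x = 167 m: t = x / v_x = 167 / 33.30 = 5.015 s.
y = v_y0 t − ½ g t² = 57.68×5.015 − 4.905×5.015² = 166 m.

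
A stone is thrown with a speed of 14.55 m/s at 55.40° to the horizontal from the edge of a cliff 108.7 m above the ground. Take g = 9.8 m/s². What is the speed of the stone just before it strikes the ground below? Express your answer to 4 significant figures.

v_x = 14.55 cos 55.40° = 8.2621 m/s is unchanged throughout.
For the vertical component, v_y² = v_y0² + 2 g h = (11.977)² + 2×9.8×108.7 = 2274.0, so |v_y| = 47.686 m/s.
Impact speed = √(v_x² + v_y²) = √(68.262 + 2274.0) = 48.40 m/s.

48.40 m/s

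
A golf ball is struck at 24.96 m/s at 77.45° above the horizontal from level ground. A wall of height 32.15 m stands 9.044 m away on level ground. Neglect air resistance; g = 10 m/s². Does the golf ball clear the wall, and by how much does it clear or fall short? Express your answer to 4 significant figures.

No — it falls 5.426 m short of clearing the wall.

v_x = 24.96 cos 77.45° = 5.4236 m/s; v_y0 = 24.96 sin 77.45° = 24.364 m/s.
Time to reach the wall: t = 9.044 / 5.4236 = 1.6675 s.
Height at that point: y = 24.364×1.6675 − 5.000×1.6675² = 26.724 m.
That is 32.15 − 26.724 = 5.426 m below the top of the wall, so the golf ball does not clear it.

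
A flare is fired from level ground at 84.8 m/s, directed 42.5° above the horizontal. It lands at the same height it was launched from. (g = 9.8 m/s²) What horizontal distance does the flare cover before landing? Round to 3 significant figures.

731 m

Components: v_x = 84.8 cos 42.5° = 62.52 m/s, v_y = 84.8 sin 42.5° = 57.29 m/s.
Time of flight (same landing height): t = 2 v_y / g = 2 × 57.29 / 9.8 = 11.69 s.
Range: R = v_x · t = 62.52 × 11.69 = 731 m.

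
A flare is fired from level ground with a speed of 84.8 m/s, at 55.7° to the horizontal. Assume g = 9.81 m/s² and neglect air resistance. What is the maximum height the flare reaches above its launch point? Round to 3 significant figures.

250 m

Vertical component of launch velocity: v_y = 84.8 sin 55.7° = 70.05 m/s.
At the highest point the vertical velocity is zero, so v_y² = 2 g h_max.
h_max = (70.05)² / (2 × 9.81) = 4907 / 19.62 = 250 m.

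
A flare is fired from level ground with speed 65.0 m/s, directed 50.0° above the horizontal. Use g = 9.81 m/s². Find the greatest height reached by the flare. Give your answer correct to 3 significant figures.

126 m

Vertical component of launch velocity: v_y = 65.0 sin 50.0° = 49.79 m/s.
At the highest point the vertical velocity is zero, so v_y² = 2 g h_max.
h_max = (49.79)² / (2 × 9.81) = 2479 / 19.62 = 126 m.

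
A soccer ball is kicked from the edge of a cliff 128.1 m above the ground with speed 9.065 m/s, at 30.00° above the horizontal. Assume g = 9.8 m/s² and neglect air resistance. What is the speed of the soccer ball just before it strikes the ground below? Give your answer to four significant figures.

50.92 m/s

v_x = 9.065 cos 30.00° = 7.8505 m/s is unchanged throughout.
For the vertical component, v_y² = v_y0² + 2 g h = (4.5325)² + 2×9.8×128.1 = 2531.3, so |v_y| = 50.312 m/s.
Impact speed = √(v_x² + v_y²) = √(61.630 + 2531.3) = 50.92 m/s.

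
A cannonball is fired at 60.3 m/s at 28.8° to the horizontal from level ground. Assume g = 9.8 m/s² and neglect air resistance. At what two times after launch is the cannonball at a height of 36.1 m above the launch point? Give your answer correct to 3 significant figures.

1.77 s and 4.16 s

v_y0 = 60.3 sin 28.8° = 29.05 m/s.
Set y = v_y0 t − ½ g t² = 36.1: 4.900 t² − 29.05 t + 36.1 = 0.
t = [29.05 ± √(843.9 − 707.6)] / 9.8 = (29.05 ± 11.67) / 9.8, giving t = 1.77 s or t = 4.16 s.
So the cannonball is at 36.1 m at t = 1.77 s (rising) and t = 4.16 s (falling).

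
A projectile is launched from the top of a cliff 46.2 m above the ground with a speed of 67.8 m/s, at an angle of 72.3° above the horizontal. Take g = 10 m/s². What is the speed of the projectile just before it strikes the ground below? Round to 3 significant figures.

v_x = 67.8 cos 72.3° = 20.61 m/s is unchanged throughout.
For the vertical component, v_y² = v_y0² + 2 g h = (64.59)² + 2×10×46.2 = 5096, so |v_y| = 71.39 m/s.
Impact speed = √(v_x² + v_y²) = √(424.8 + 5096) = 74.3 m/s.

74.3 m/s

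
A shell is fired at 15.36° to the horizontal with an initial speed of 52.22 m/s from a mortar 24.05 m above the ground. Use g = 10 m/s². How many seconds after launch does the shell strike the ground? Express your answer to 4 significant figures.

3.976 s

Vertical component: v_y = 52.22 sin 15.36° = 13.832 m/s.
Taking up as positive with launch at y = 24.05 m, landing at y = 0: 0 = 24.05 + 13.832 t − ½(10) t².
Solving 5.000 t² − 13.832 t − 24.05 = 0 gives t = [13.832 + √(13.832² + 4·5.000·24.05)] / 10.00 = 3.976 s.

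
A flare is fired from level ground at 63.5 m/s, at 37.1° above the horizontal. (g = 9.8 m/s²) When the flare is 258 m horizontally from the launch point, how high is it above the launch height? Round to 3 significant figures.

v_x = 63.5 cos 37.1° = 50.65 m/s, v_y0 = 63.5 sin 37.1° = 38.30 m/s.
Time to reach x = 258 m: t = x / v_x = 258 / 50.65 = 5.094 s.
y = v_y0 t − ½ g t² = 38.30×5.094 − 4.900×5.094² = 68.0 m.

68.0 m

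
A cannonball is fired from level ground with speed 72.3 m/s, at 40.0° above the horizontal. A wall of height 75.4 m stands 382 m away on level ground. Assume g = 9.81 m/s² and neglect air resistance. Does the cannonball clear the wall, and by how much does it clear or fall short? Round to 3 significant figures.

v_x = 72.3 cos 40.0° = 55.39 m/s; v_y0 = 72.3 sin 40.0° = 46.47 m/s.
Time to reach the wall: t = 382 / 55.39 = 6.897 s.
Height at that point: y = 46.47×6.897 − 4.905×6.897² = 87.18 m.
That is 87.18 − 75.4 = 11.8 m above the top of the wall, so the cannonball clears it.

Yes — it clears the wall by 11.8 m.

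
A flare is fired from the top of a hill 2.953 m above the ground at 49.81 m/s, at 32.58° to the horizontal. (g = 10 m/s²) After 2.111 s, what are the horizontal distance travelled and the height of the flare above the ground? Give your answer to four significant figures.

v_x = 49.81 cos 32.58° = 41.972 m/s; v_y0 = 49.81 sin 32.58° = 26.822 m/s.
x = v_x t = 41.972 × 2.111 = 88.60 m.
y = 2.953 + v_y0 t − ½ g t² = 37.29 m.

x = 88.60 m, y = 37.29 m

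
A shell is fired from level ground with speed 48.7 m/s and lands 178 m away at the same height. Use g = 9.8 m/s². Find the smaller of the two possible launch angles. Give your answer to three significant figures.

Level-ground range: R = v₀² sin(2θ)/g ⇒ sin 2θ = R g / v₀² = 178×9.8/48.7² = 0.7355.
2θ = arcsin(0.7355) = 47.35° or 180° − 47.35° = 132.65°.
So θ = 23.7° or θ = 66.3°.

23.7°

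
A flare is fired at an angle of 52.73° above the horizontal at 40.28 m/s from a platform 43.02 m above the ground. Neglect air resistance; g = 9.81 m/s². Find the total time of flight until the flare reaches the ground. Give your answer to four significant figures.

7.677 s

Vertical component: v_y = 40.28 sin 52.73° = 32.054 m/s.
Taking up as positive with launch at y = 43.02 m, landing at y = 0: 0 = 43.02 + 32.054 t − ½(9.81) t².
Solving 4.905 t² − 32.054 t − 43.02 = 0 gives t = [32.054 + √(32.054² + 4·4.905·43.02)] / 9.810 = 7.677 s.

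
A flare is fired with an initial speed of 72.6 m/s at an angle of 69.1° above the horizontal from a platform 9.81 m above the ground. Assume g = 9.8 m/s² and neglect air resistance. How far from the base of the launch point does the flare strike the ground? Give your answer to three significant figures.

Components: v_x = 72.6 cos 69.1° = 25.90 m/s, v_y = 72.6 sin 69.1° = 67.82 m/s.
Vertical: 0 = 9.81 + 67.82 t − ½(9.8) t² ⇒ 4.900 t² − 67.82 t − 9.81 = 0.
t = [67.82 + √(4600 + 192.3)] / 9.800 = 13.98 s.
Horizontal: R = v_x · t = 25.90 × 13.98 = 362 m.

362 m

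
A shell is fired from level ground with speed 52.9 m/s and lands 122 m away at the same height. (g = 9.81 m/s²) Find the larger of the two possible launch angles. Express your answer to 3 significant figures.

Level-ground range: R = v₀² sin(2θ)/g ⇒ sin 2θ = R g / v₀² = 122×9.81/52.9² = 0.4277.
2θ = arcsin(0.4277) = 25.32° or 180° − 25.32° = 154.68°.
So θ = 12.7° or θ = 77.3°.

77.3°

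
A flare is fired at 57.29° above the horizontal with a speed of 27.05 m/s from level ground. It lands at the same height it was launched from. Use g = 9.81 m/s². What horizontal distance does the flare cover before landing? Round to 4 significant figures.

For level ground, R = v₀² sin(2θ) / g.
sin(2 × 57.29°) = sin 114.58° = 0.9094.
R = (27.05)² × 0.9094 / 9.81 = 67.83 m.

67.83 m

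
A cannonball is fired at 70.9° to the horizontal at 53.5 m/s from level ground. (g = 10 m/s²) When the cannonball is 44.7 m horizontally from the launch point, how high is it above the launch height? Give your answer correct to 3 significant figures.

96.5 m

v_x = 53.5 cos 70.9° = 17.51 m/s, v_y0 = 53.5 sin 70.9° = 50.55 m/s.
Time to reach x = 44.7 m: t = x / v_x = 44.7 / 17.51 = 2.553 s.
y = v_y0 t − ½ g t² = 50.55×2.553 − 5.000×2.553² = 96.5 m.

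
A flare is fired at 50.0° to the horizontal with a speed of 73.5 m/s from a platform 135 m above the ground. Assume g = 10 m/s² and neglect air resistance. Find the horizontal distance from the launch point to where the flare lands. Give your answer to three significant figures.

628 m

Components: v_x = 73.5 cos 50.0° = 47.24 m/s, v_y = 73.5 sin 50.0° = 56.30 m/s.
Vertical: 0 = 135 + 56.30 t − ½(10) t² ⇒ 5.000 t² − 56.30 t − 135 = 0.
t = [56.30 + √(3170 + 2700)] / 10.00 = 13.29 s.
Horizontal: R = v_x · t = 47.24 × 13.29 = 628 m.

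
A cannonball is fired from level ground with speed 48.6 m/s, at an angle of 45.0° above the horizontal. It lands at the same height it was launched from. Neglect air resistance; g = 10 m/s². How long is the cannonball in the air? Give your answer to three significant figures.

Vertical component: v_y = 48.6 sin 45.0° = 34.37 m/s.
For a projectile landing at launch height, time of flight is t = 2 v_y / g = 2 × 34.37 / 10 = 6.87 s.

6.87 s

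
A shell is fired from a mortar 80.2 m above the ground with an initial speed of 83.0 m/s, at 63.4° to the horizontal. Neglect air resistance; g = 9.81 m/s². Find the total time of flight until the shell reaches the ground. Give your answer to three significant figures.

16.1 s

Vertical component: v_y = 83.0 sin 63.4° = 74.21 m/s.
Taking up as positive with launch at y = 80.2 m, landing at y = 0: 0 = 80.2 + 74.21 t − ½(9.81) t².
Solving 4.905 t² − 74.21 t − 80.2 = 0 gives t = [74.21 + √(74.21² + 4·4.905·80.2)] / 9.810 = 16.1 s.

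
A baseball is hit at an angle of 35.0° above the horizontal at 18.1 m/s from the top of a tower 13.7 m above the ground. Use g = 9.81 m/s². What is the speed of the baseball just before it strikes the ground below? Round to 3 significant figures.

v_x = 18.1 cos 35.0° = 14.83 m/s is unchanged throughout.
For the vertical component, v_y² = v_y0² + 2 g h = (10.38)² + 2×9.81×13.7 = 376.5, so |v_y| = 19.40 m/s.
Impact speed = √(v_x² + v_y²) = √(219.9 + 376.5) = 24.4 m/s.

24.4 m/s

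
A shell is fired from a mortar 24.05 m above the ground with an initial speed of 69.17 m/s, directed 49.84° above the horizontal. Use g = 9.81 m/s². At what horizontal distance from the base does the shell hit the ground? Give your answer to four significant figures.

Components: v_x = 69.17 cos 49.84° = 44.609 m/s, v_y = 69.17 sin 49.84° = 52.863 m/s.
Vertical: 0 = 24.05 + 52.863 t − ½(9.81) t² ⇒ 4.905 t² − 52.863 t − 24.05 = 0.
t = [52.863 + √(2794.5 + 471.86)] / 9.810 = 11.215 s.
Horizontal: R = v_x · t = 44.609 × 11.215 = 500.3 m.

500.3 m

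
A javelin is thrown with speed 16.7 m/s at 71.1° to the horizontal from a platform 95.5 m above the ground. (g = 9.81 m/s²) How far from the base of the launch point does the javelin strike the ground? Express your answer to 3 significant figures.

Components: v_x = 16.7 cos 71.1° = 5.409 m/s, v_y = 16.7 sin 71.1° = 15.80 m/s.
Vertical: 0 = 95.5 + 15.80 t − ½(9.81) t² ⇒ 4.905 t² − 15.80 t − 95.5 = 0.
t = [15.80 + √(249.6 + 1874)] / 9.810 = 6.308 s.
Horizontal: R = v_x · t = 5.409 × 6.308 = 34.1 m.

34.1 m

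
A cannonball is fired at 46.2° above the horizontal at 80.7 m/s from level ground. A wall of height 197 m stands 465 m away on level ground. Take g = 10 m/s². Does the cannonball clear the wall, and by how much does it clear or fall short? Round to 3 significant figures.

No — it falls 58.6 m short of clearing the wall.

v_x = 80.7 cos 46.2° = 55.86 m/s; v_y0 = 80.7 sin 46.2° = 58.25 m/s.
Time to reach the wall: t = 465 / 55.86 = 8.324 s.
Height at that point: y = 58.25×8.324 − 5.000×8.324² = 138.4 m.
That is 197 − 138.4 = 58.6 m below the top of the wall, so the cannonball does not clear it.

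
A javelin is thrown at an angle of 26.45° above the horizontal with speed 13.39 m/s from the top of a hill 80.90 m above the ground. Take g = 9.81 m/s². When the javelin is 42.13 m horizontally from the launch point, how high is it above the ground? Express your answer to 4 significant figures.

v_x = 13.39 cos 26.45° = 11.988 m/s, v_y0 = 13.39 sin 26.45° = 5.9641 m/s.
Time to reach x = 42.13 m: t = x / v_x = 42.13 / 11.988 = 3.5143 s.
y = 80.90 + v_y0 t − ½ g t² = 80.90 + 5.9641×3.5143 − 4.905×3.5143² = 41.28 m.

41.28 m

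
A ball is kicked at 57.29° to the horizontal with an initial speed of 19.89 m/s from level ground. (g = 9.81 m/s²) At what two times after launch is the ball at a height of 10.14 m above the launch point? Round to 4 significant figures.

v_y0 = 19.89 sin 57.29° = 16.736 m/s.
Set y = v_y0 t − ½ g t² = 10.14: 4.905 t² − 16.736 t + 10.14 = 0.
t = [16.736 ± √(280.09 − 198.95)] / 9.81 = (16.736 ± 9.0078) / 9.81, giving t = 0.7878 s or t = 2.624 s.
So the ball is at 10.14 m at t = 0.7878 s (rising) and t = 2.624 s (falling).

0.7878 s and 2.624 s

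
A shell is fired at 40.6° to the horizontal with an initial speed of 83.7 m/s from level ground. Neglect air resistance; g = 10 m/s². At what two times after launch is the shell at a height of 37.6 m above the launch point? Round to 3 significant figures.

v_y0 = 83.7 sin 40.6° = 54.47 m/s.
Set y = v_y0 t − ½ g t² = 37.6: 5.000 t² − 54.47 t + 37.6 = 0.
t = [54.47 ± √(2967 − 752.0)] / 10 = (54.47 ± 47.06) / 10, giving t = 0.741 s or t = 10.2 s.
So the shell is at 37.6 m at t = 0.741 s (rising) and t = 10.2 s (falling).

0.741 s and 10.2 s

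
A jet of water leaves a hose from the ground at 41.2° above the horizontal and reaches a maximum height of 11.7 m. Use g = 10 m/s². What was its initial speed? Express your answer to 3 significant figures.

23.2 m/s

At maximum height v_y = 0, so (v₀ sin θ)² = 2 g H.
v₀ sin 41.2° = √(2 × 10 × 11.7) = 15.30 m/s.
v₀ = 15.30 / sin 41.2° = 15.30 / 0.6587 = 23.2 m/s.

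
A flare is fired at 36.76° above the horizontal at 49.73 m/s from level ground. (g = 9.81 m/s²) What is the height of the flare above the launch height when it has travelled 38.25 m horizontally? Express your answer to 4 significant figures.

24.05 m

v_x = 49.73 cos 36.76° = 39.841 m/s, v_y0 = 49.73 sin 36.76° = 29.762 m/s.
Time to reach x = 38.25 m: t = x / v_x = 38.25 / 39.841 = 0.96007 s.
y = v_y0 t − ½ g t² = 29.762×0.96007 − 4.905×0.96007² = 24.05 m.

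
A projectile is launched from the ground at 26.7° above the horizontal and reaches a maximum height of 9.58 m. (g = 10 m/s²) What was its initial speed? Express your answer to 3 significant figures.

30.8 m/s

At maximum height v_y = 0, so (v₀ sin θ)² = 2 g H.
v₀ sin 26.7° = √(2 × 10 × 9.58) = 13.84 m/s.
v₀ = 13.84 / sin 26.7° = 13.84 / 0.4493 = 30.8 m/s.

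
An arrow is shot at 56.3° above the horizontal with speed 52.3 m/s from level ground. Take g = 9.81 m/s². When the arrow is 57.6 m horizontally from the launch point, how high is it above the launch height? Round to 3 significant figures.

v_x = 52.3 cos 56.3° = 29.02 m/s, v_y0 = 52.3 sin 56.3° = 43.51 m/s.
Time to reach x = 57.6 m: t = x / v_x = 57.6 / 29.02 = 1.985 s.
y = v_y0 t − ½ g t² = 43.51×1.985 − 4.905×1.985² = 67.0 m.

67.0 m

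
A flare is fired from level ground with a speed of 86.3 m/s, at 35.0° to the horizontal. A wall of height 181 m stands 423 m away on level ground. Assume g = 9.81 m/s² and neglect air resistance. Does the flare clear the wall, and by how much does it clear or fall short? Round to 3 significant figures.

No — it falls 60.4 m short of clearing the wall.

v_x = 86.3 cos 35.0° = 70.69 m/s; v_y0 = 86.3 sin 35.0° = 49.50 m/s.
Time to reach the wall: t = 423 / 70.69 = 5.984 s.
Height at that point: y = 49.50×5.984 − 4.905×5.984² = 120.6 m.
That is 181 − 120.6 = 60.4 m below the top of the wall, so the flare does not clear it.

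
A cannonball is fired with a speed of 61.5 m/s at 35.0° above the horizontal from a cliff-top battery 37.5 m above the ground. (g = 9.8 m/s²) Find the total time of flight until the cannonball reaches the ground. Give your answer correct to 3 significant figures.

Vertical component: v_y = 61.5 sin 35.0° = 35.27 m/s.
Taking up as positive with launch at y = 37.5 m, landing at y = 0: 0 = 37.5 + 35.27 t − ½(9.8) t².
Solving 4.900 t² − 35.27 t − 37.5 = 0 gives t = [35.27 + √(35.27² + 4·4.900·37.5)] / 9.800 = 8.14 s.

8.14 s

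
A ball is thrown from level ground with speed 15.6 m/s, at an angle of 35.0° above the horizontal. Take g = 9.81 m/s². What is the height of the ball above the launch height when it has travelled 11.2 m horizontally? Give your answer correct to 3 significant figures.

4.07 m

v_x = 15.6 cos 35.0° = 12.78 m/s, v_y0 = 15.6 sin 35.0° = 8.948 m/s.
Time to reach x = 11.2 m: t = x / v_x = 11.2 / 12.78 = 0.8764 s.
y = v_y0 t − ½ g t² = 8.948×0.8764 − 4.905×0.8764² = 4.07 m.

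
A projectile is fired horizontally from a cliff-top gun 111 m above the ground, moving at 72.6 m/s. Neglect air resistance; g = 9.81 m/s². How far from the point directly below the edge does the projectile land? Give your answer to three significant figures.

Initial vertical velocity is zero, so the fall time comes from h = ½ g t²: t = √(2 × 111 / 9.81) = 4.757 s.
Horizontal motion is uniform at 72.6 m/s, so x = 72.6 × 4.757 = 345 m.

345 m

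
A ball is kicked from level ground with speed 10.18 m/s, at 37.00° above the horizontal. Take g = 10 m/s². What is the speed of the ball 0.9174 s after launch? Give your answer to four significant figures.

v_x = 10.18 cos 37.00° = 8.1301 m/s (constant).
v_y(t) = 10.18 sin 37.00° − g t = 6.1265 − 10 × 0.9174 = -3.0475 m/s.
Speed = √(v_x² + v_y²) = √(66.099 + 9.2873) = 8.683 m/s.

8.683 m/s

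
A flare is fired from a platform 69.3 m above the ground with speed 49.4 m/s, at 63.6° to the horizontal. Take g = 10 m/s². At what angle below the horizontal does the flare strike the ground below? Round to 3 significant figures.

v_x = 49.4 cos 63.6° = 21.96 m/s.
At impact |v_y| = √(v_y0² + 2 g h) = √(44.25² + 2×10×69.3) = 57.83 m/s.
Angle below horizontal = arctan(|v_y| / v_x) = arctan(57.83 / 21.96) = 69.2°.

69.2°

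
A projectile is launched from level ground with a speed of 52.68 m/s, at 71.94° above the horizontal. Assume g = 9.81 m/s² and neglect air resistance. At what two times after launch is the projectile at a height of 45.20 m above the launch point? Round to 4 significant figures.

1.001 s and 9.210 s

v_y0 = 52.68 sin 71.94° = 50.085 m/s.
Set y = v_y0 t − ½ g t² = 45.20: 4.905 t² − 50.085 t + 45.20 = 0.
t = [50.085 ± √(2508.5 − 886.82)] / 9.81 = (50.085 ± 40.270) / 9.81, giving t = 1.001 s or t = 9.210 s.
So the projectile is at 45.20 m at t = 1.001 s (rising) and t = 9.210 s (falling).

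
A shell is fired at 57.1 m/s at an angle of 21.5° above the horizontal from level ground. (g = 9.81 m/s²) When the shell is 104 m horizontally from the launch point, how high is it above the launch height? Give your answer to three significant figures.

v_x = 57.1 cos 21.5° = 53.13 m/s, v_y0 = 57.1 sin 21.5° = 20.93 m/s.
Time to reach x = 104 m: t = x / v_x = 104 / 53.13 = 1.957 s.
y = v_y0 t − ½ g t² = 20.93×1.957 − 4.905×1.957² = 22.2 m.

22.2 m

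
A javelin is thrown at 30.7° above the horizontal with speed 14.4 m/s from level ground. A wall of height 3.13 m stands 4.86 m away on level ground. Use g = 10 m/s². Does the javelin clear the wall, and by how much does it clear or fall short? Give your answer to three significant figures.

v_x = 14.4 cos 30.7° = 12.38 m/s; v_y0 = 14.4 sin 30.7° = 7.352 m/s.
Time to reach the wall: t = 4.86 / 12.38 = 0.3926 s.
Height at that point: y = 7.352×0.3926 − 5.000×0.3926² = 2.116 m.
That is 3.13 − 2.116 = 1.01 m below the top of the wall, so the javelin does not clear it.

No — it falls 1.01 m short of clearing the wall.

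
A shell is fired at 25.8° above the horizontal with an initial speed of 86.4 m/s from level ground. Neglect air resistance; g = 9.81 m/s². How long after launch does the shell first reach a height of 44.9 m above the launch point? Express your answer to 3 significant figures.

1.48 s

v_y0 = 86.4 sin 25.8° = 37.60 m/s.
Set y = v_y0 t − ½ g t² = 44.9: 4.905 t² − 37.60 t + 44.9 = 0.
t = [37.60 ± √(1414 − 880.9)] / 9.81 = (37.60 ± 23.09) / 9.81, giving t = 1.48 s or t = 6.19 s.
The shell is on the way up at the first time, so t = 1.48 s.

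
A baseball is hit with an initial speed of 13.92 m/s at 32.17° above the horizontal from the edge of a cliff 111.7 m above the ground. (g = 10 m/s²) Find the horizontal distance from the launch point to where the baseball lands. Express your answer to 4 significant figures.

Components: v_x = 13.92 cos 32.17° = 11.783 m/s, v_y = 13.92 sin 32.17° = 7.4115 m/s.
Vertical: 0 = 111.7 + 7.4115 t − ½(10) t² ⇒ 5.000 t² − 7.4115 t − 111.7 = 0.
t = [7.4115 + √(54.930 + 2234.0)] / 10.00 = 5.5254 s.
Horizontal: R = v_x · t = 11.783 × 5.5254 = 65.11 m.

65.11 m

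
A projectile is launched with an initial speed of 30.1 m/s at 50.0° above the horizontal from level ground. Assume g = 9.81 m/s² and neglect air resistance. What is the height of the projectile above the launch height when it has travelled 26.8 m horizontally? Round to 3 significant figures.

v_x = 30.1 cos 50.0° = 19.35 m/s, v_y0 = 30.1 sin 50.0° = 23.06 m/s.
Time to reach x = 26.8 m: t = x / v_x = 26.8 / 19.35 = 1.385 s.
y = v_y0 t − ½ g t² = 23.06×1.385 − 4.905×1.385² = 22.5 m.

22.5 m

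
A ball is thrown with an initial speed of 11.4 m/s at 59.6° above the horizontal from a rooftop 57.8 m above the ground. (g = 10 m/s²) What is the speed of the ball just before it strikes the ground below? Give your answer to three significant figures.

v_x = 11.4 cos 59.6° = 5.769 m/s is unchanged throughout.
For the vertical component, v_y² = v_y0² + 2 g h = (9.833)² + 2×10×57.8 = 1253, so |v_y| = 35.40 m/s.
Impact speed = √(v_x² + v_y²) = √(33.28 + 1253) = 35.9 m/s.

35.9 m/s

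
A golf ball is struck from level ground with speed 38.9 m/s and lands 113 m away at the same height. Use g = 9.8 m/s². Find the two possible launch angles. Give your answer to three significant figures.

23.5° and 66.5°

Level-ground range: R = v₀² sin(2θ)/g ⇒ sin 2θ = R g / v₀² = 113×9.8/38.9² = 0.7318.
2θ = arcsin(0.7318) = 47.04° or 180° − 47.04° = 132.96°.
So θ = 23.5° or θ = 66.5°.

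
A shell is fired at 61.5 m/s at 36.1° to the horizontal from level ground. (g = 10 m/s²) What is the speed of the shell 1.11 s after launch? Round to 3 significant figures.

55.7 m/s

v_x = 61.5 cos 36.1° = 49.69 m/s (constant).
v_y(t) = 61.5 sin 36.1° − g t = 36.24 − 10 × 1.11 = 25.14 m/s.
Speed = √(v_x² + v_y²) = √(2469 + 632.0) = 55.7 m/s.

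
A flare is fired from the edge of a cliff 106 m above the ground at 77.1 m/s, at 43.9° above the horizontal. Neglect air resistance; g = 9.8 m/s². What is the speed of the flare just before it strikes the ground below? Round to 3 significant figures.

89.6 m/s

v_x = 77.1 cos 43.9° = 55.55 m/s is unchanged throughout.
For the vertical component, v_y² = v_y0² + 2 g h = (53.46)² + 2×9.8×106 = 4936, so |v_y| = 70.26 m/s.
Impact speed = √(v_x² + v_y²) = √(3086 + 4936) = 89.6 m/s.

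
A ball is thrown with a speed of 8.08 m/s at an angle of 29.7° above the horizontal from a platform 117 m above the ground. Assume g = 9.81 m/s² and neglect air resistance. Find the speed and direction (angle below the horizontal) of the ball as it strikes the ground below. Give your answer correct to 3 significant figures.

48.6 m/s at 81.7° below the horizontal

v_x = 8.08 cos 29.7° = 7.019 m/s (constant).
|v_y| at impact = √((4.003)² + 2×9.81×117) = 48.08 m/s.
Speed = √(7.019² + 48.08²) = 48.6 m/s; angle = arctan(48.08/7.019) = 81.7° below horizontal.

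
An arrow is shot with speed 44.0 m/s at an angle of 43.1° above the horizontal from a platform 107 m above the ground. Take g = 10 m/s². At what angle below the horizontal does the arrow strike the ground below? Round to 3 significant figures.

59.8°

v_x = 44.0 cos 43.1° = 32.13 m/s.
At impact |v_y| = √(v_y0² + 2 g h) = √(30.06² + 2×10×107) = 55.17 m/s.
Angle below horizontal = arctan(|v_y| / v_x) = arctan(55.17 / 32.13) = 59.8°.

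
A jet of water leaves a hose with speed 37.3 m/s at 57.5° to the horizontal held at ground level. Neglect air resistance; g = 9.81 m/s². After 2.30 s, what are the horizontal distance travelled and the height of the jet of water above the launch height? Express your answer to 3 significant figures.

x = 46.1 m, y = 46.4 m

v_x = 37.3 cos 57.5° = 20.04 m/s; v_y0 = 37.3 sin 57.5° = 31.46 m/s.
x = v_x t = 20.04 × 2.30 = 46.1 m.
y = v_y0 t − ½ g t² = 31.46×2.30 − 4.905×2.30² = 46.4 m.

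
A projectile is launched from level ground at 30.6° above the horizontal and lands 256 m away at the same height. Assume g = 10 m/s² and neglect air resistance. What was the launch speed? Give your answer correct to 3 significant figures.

On level ground, R = v₀² sin(2θ) / g, so v₀ = √(R g / sin 2θ).
sin(2 × 30.6°) = 0.8763.
v₀ = √(256 × 10 / 0.8763) = √2921 = 54.0 m/s.

54.0 m/s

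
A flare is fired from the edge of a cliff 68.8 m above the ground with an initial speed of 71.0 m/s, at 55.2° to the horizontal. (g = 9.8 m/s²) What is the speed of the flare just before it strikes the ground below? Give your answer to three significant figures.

v_x = 71.0 cos 55.2° = 40.52 m/s is unchanged throughout.
For the vertical component, v_y² = v_y0² + 2 g h = (58.30)² + 2×9.8×68.8 = 4747, so |v_y| = 68.90 m/s.
Impact speed = √(v_x² + v_y²) = √(1642 + 4747) = 79.9 m/s.

79.9 m/s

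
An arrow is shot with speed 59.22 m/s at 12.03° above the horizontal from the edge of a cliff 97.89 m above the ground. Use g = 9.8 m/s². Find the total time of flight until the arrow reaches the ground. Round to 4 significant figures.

Vertical component: v_y = 59.22 sin 12.03° = 12.343 m/s.
Taking up as positive with launch at y = 97.89 m, landing at y = 0: 0 = 97.89 + 12.343 t − ½(9.8) t².
Solving 4.900 t² − 12.343 t − 97.89 = 0 gives t = [12.343 + √(12.343² + 4·4.900·97.89)] / 9.800 = 5.903 s.

5.903 s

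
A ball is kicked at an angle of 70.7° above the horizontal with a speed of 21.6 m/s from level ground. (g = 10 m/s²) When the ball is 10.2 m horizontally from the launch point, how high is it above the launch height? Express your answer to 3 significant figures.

v_x = 21.6 cos 70.7° = 7.139 m/s, v_y0 = 21.6 sin 70.7° = 20.39 m/s.
Time to reach x = 10.2 m: t = x / v_x = 10.2 / 7.139 = 1.429 s.
y = v_y0 t − ½ g t² = 20.39×1.429 − 5.000×1.429² = 18.9 m.

18.9 m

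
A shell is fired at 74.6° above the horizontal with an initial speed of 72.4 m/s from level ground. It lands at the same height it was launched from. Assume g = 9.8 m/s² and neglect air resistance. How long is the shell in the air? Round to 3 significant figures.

Vertical component: v_y = 72.4 sin 74.6° = 69.80 m/s.
For a projectile landing at launch height, time of flight is t = 2 v_y / g = 2 × 69.80 / 9.8 = 14.2 s.

14.2 s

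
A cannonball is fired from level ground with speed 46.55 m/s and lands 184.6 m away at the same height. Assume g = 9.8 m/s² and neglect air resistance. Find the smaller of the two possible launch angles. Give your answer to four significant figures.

28.30°

Level-ground range: R = v₀² sin(2θ)/g ⇒ sin 2θ = R g / v₀² = 184.6×9.8/46.55² = 0.8349.
2θ = arcsin(0.8349) = 56.605° or 180° − 56.605° = 123.395°.
So θ = 28.30° or θ = 61.70°.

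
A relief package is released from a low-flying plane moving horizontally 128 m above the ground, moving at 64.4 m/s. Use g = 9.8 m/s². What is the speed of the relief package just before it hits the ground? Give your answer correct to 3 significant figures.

81.6 m/s

Fall time: t = √(2 × 128 / 9.8) = 5.111 s.
At impact: v_x = 64.4 m/s (unchanged), v_y = g t = 9.8 × 5.111 = 50.09 m/s.
Speed = √(v_x² + v_y²) = √(4147 + 2509) = 81.6 m/s.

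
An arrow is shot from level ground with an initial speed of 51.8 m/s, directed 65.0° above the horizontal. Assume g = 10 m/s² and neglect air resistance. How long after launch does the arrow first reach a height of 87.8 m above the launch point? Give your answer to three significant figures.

2.58 s

v_y0 = 51.8 sin 65.0° = 46.95 m/s.
Set y = v_y0 t − ½ g t² = 87.8: 5.000 t² − 46.95 t + 87.8 = 0.
t = [46.95 ± √(2204 − 1756)] / 10 = (46.95 ± 21.17) / 10, giving t = 2.58 s or t = 6.81 s.
The arrow is on the way up at the first time, so t = 2.58 s.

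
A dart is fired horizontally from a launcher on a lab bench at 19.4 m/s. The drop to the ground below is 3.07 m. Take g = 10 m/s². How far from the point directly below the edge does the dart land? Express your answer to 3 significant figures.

15.2 m

Initial vertical velocity is zero, so the fall time comes from h = ½ g t²: t = √(2 × 3.07 / 10) = 0.7836 s.
Horizontal motion is uniform at 19.4 m/s, so x = 19.4 × 0.7836 = 15.2 m.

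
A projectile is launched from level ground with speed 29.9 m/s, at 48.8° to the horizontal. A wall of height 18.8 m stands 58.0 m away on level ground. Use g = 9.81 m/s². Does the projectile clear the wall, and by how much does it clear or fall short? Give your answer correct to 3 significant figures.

Yes — it clears the wall by 4.91 m.

v_x = 29.9 cos 48.8° = 19.69 m/s; v_y0 = 29.9 sin 48.8° = 22.50 m/s.
Time to reach the wall: t = 58.0 / 19.69 = 2.946 s.
Height at that point: y = 22.50×2.946 − 4.905×2.946² = 23.71 m.
That is 23.71 − 18.8 = 4.91 m above the top of the wall, so the projectile clears it.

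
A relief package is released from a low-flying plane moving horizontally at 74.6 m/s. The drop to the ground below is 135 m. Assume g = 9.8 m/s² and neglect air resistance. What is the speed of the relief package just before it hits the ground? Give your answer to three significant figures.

90.6 m/s

Fall time: t = √(2 × 135 / 9.8) = 5.249 s.
At impact: v_x = 74.6 m/s (unchanged), v_y = g t = 9.8 × 5.249 = 51.44 m/s.
Speed = √(v_x² + v_y²) = √(5565 + 2646) = 90.6 m/s.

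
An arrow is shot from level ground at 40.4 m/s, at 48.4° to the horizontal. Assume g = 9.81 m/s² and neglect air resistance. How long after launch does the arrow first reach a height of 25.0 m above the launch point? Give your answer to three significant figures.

v_y0 = 40.4 sin 48.4° = 30.21 m/s.
Set y = v_y0 t − ½ g t² = 25.0: 4.905 t² − 30.21 t + 25.0 = 0.
t = [30.21 ± √(912.6 − 490.5)] / 9.81 = (30.21 ± 20.55) / 9.81, giving t = 0.985 s or t = 5.17 s.
The arrow is on the way up at the first time, so t = 0.985 s.

0.985 s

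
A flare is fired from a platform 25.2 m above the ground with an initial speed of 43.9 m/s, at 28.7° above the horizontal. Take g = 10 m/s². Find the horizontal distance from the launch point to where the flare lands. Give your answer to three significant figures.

200 m

Components: v_x = 43.9 cos 28.7° = 38.51 m/s, v_y = 43.9 sin 28.7° = 21.08 m/s.
Vertical: 0 = 25.2 + 21.08 t − ½(10) t² ⇒ 5.000 t² − 21.08 t − 25.2 = 0.
t = [21.08 + √(444.4 + 504.0)] / 10.00 = 5.188 s.
Horizontal: R = v_x · t = 38.51 × 5.188 = 200 m.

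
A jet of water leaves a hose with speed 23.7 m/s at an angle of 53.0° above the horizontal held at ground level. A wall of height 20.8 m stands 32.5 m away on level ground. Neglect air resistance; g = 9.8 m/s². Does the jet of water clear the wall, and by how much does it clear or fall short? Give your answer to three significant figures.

No — it falls 3.11 m short of clearing the wall.

v_x = 23.7 cos 53.0° = 14.26 m/s; v_y0 = 23.7 sin 53.0° = 18.93 m/s.
Time to reach the wall: t = 32.5 / 14.26 = 2.279 s.
Height at that point: y = 18.93×2.279 − 4.900×2.279² = 17.69 m.
That is 20.8 − 17.69 = 3.11 m below the top of the wall, so the jet of water does not clear it.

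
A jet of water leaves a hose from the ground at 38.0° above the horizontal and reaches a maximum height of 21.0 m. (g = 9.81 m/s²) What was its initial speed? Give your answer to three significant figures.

33.0 m/s

At maximum height v_y = 0, so (v₀ sin θ)² = 2 g H.
v₀ sin 38.0° = √(2 × 9.81 × 21.0) = 20.30 m/s.
v₀ = 20.30 / sin 38.0° = 20.30 / 0.6157 = 33.0 m/s.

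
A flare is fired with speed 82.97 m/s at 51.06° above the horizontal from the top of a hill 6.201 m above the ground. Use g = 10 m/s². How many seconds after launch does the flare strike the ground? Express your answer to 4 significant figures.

Vertical component: v_y = 82.97 sin 51.06° = 64.534 m/s.
Taking up as positive with launch at y = 6.201 m, landing at y = 0: 0 = 6.201 + 64.534 t − ½(10) t².
Solving 5.000 t² − 64.534 t − 6.201 = 0 gives t = [64.534 + √(64.534² + 4·5.000·6.201)] / 10.00 = 13.00 s.

13.00 s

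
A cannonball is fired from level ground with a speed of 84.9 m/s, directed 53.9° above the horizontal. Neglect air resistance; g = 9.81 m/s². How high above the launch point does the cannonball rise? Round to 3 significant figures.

240 m

Vertical component of launch velocity: v_y = 84.9 sin 53.9° = 68.60 m/s.
At the highest point the vertical velocity is zero, so v_y² = 2 g h_max.
h_max = (68.60)² / (2 × 9.81) = 4706 / 19.62 = 240 m.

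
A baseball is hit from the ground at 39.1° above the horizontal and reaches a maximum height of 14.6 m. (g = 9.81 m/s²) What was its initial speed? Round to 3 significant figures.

26.8 m/s

At maximum height v_y = 0, so (v₀ sin θ)² = 2 g H.
v₀ sin 39.1° = √(2 × 9.81 × 14.6) = 16.92 m/s.
v₀ = 16.92 / sin 39.1° = 16.92 / 0.6307 = 26.8 m/s.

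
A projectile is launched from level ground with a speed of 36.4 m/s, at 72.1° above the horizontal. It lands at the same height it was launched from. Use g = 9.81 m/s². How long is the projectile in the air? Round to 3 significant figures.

7.06 s

Vertical component: v_y = 36.4 sin 72.1° = 34.64 m/s.
For a projectile landing at launch height, time of flight is t = 2 v_y / g = 2 × 34.64 / 9.81 = 7.06 s.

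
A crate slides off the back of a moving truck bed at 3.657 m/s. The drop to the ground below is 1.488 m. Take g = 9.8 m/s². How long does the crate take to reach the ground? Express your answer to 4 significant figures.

0.5511 s

The horizontal speed doesn't affect the fall. With v_y0 = 0, h = ½ g t².
t = √(2 × 1.488 / 9.8) = √0.30367 = 0.5511 s.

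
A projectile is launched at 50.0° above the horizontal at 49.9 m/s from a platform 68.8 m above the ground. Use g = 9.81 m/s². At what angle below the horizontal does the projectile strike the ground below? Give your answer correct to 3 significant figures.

v_x = 49.9 cos 50.0° = 32.08 m/s.
At impact |v_y| = √(v_y0² + 2 g h) = √(38.23² + 2×9.81×68.8) = 53.02 m/s.
Angle below horizontal = arctan(|v_y| / v_x) = arctan(53.02 / 32.08) = 58.8°.

58.8°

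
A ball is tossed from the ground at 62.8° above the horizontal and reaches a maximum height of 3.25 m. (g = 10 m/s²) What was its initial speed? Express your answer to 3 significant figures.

9.06 m/s

At maximum height v_y = 0, so (v₀ sin θ)² = 2 g H.
v₀ sin 62.8° = √(2 × 10 × 3.25) = 8.062 m/s.
v₀ = 8.062 / sin 62.8° = 8.062 / 0.8894 = 9.06 m/s.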